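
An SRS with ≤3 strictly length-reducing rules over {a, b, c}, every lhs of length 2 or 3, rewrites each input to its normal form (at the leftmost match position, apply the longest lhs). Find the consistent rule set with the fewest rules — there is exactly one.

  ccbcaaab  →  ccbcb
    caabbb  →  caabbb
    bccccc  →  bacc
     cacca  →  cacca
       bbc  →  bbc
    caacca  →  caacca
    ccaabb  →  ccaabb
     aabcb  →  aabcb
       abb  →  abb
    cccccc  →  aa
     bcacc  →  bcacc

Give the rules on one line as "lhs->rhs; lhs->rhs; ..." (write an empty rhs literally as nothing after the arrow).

aaa->; ccc->a

  | ccbcaaab => ccbcb
  | caabbb
  | bccccc => bacc
  | cacca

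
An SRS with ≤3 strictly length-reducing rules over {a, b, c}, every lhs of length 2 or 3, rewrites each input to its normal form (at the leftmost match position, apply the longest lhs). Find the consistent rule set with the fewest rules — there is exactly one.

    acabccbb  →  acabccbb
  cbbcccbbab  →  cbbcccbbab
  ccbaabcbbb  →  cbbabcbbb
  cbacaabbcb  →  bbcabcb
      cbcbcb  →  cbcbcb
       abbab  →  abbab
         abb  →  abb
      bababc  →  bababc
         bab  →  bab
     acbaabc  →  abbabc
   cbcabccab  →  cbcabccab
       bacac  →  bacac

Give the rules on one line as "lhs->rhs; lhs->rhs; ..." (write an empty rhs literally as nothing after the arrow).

aab->a; cba->bb

  | acabccbb
  | cbbcccbbab
  | ccbaabcbbb => cbbabcbbb
  | cbacaabbcb => bbcaabbcb => bbcabcb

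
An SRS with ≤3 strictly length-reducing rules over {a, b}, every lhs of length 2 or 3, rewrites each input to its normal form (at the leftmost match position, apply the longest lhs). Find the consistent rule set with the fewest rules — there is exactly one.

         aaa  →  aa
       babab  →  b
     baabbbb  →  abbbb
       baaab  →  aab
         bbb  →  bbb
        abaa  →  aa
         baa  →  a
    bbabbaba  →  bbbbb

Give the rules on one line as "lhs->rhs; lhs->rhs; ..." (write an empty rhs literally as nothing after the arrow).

aaa->aa; ba->; bba->bb

  | aaa => aa
  | babab => bab => b
  | baabbbb => abbbb
  | baaab => aab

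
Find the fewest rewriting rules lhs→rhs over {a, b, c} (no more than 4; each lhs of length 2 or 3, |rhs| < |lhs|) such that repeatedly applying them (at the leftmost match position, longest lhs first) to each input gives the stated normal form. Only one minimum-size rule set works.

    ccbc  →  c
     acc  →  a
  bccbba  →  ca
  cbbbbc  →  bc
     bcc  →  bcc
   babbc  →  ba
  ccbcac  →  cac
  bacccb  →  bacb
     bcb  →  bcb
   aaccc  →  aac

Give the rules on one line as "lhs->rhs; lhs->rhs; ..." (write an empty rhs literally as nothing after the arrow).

acc->a; bb->c; ccb->

  | ccbc => c
  | acc => a
  | bccbba => bba => ca
  | cbbbbc => ccbbc => bc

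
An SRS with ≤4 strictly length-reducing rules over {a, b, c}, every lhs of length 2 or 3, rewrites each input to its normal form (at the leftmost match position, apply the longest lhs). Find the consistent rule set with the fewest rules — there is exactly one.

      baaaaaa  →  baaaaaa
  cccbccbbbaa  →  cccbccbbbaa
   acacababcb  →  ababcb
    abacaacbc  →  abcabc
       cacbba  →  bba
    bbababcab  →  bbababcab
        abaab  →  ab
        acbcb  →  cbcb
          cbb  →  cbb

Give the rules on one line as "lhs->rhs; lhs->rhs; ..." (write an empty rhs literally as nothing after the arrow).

  | baaaaaa
  | cccbccbbbaa
  | acacababcb => cacababcb => ababcb
  | abacaacbc => abcaacbc => abcabc

aab->; aac->a; ac->c; cac->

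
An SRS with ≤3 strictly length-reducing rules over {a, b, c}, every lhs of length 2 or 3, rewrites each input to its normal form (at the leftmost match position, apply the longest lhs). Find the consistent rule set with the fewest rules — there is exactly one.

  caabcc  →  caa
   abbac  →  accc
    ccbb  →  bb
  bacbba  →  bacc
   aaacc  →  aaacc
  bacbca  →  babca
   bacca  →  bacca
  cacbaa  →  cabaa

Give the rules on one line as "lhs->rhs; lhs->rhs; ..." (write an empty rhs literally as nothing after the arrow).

  | caabcc => caa
  | abbac => accc
  | ccbb => cbb => bb
  | bacbba => babba => bacc

bba->cc; bcc->; cb->b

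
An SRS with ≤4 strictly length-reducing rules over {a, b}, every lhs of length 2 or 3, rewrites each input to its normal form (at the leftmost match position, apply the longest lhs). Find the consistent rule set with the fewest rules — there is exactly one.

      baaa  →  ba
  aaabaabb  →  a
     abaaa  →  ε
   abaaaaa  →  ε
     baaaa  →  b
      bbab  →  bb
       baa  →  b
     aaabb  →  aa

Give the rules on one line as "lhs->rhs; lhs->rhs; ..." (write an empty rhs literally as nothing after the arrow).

  | baaa => ba
  | aaabaabb => aaababb => aaabbb => aab => a
  | abaaa => abaa => aba => ab => ε
  | abaaaaa => abaaaa => abaaa => abaa => aba => ab => ε

ab->; aba->ab; abb->; baa->b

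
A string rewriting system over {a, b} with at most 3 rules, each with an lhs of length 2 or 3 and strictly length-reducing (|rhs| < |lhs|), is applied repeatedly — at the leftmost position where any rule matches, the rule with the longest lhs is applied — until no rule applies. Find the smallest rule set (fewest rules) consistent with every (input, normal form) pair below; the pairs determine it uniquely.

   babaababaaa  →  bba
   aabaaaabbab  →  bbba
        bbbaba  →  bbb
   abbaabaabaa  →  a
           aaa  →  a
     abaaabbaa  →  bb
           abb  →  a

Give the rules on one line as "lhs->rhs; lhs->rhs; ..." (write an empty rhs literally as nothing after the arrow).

aa->; ab->a

  | babaababaaa => baaababaaa => bababaaa => baabaaa => bbaaa => bba
  | aabaaaabbab => baaaabbab => baabbab => bbbab => bbba
  | bbbaba => bbbaa => bbb
  | abbaabaabaa => abaabaabaa => aaabaabaa => abaabaa => aaabaa => abaa => aaa => a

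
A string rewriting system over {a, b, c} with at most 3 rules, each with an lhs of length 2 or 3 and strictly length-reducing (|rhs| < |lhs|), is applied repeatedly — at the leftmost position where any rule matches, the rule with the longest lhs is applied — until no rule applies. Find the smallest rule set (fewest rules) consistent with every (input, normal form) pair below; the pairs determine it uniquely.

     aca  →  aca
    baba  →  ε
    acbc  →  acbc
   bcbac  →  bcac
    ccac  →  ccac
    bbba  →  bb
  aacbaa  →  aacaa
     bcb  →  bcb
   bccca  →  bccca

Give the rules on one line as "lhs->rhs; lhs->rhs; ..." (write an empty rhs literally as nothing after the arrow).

ba->; cba->ca

  | aca
  | baba => ba => ε
  | acbc
  | bcbac => bcac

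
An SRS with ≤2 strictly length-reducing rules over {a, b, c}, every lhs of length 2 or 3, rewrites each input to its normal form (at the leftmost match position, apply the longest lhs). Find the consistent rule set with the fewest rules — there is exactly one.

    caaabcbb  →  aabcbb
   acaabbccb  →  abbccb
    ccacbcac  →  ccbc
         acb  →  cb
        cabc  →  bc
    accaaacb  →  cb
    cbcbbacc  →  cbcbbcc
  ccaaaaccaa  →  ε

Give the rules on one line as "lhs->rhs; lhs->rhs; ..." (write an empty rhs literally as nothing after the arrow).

  | caaabcbb => aabcbb
  | acaabbccb => caabbccb => abbccb
  | ccacbcac => ccbcac => ccbc
  | acb => cb

ac->c; ca->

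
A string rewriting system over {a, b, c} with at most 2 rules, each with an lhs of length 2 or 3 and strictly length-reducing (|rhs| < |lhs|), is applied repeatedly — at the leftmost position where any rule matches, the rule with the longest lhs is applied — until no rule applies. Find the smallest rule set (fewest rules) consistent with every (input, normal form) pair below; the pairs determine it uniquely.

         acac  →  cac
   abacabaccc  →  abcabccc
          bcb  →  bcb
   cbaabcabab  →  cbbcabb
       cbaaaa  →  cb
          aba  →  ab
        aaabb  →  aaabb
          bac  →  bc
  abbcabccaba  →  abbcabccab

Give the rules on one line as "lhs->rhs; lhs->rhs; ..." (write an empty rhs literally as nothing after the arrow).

  | acac => cac
  | abacabaccc => abcabaccc => abcabccc
  | bcb
  | cbaabcabab => cbabcabab => cbbcabab => cbbcabb

aca->ca; ba->b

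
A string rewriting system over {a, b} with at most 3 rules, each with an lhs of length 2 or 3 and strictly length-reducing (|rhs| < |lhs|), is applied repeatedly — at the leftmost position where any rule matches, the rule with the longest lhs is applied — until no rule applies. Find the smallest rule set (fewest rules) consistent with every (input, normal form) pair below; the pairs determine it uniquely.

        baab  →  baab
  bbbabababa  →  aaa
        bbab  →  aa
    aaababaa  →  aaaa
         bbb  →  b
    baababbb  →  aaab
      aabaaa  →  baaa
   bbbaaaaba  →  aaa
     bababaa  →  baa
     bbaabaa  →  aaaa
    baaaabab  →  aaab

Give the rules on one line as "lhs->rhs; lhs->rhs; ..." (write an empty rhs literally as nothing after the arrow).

  | baab
  | bbbabababa => bbabababa => babababa => aaababa => aababa => ababa => baba => aaa
  | bbab => bab => aa
  | aaababaa => aababaa => ababaa => babaa => aaaa

aba->ba; bab->aa; bb->b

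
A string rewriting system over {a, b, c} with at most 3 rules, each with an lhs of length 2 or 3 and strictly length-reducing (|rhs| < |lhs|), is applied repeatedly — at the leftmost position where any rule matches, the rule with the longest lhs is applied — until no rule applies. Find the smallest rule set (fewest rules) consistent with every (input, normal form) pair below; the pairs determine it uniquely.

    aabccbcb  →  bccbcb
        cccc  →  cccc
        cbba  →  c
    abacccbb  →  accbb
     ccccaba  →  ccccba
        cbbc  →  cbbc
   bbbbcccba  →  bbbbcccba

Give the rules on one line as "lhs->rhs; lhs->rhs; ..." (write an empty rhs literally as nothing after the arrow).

ab->b; bac->a; bba->

  | aabccbcb => abccbcb => bccbcb
  | cccc
  | cbba => c
  | abacccbb => bacccbb => accbb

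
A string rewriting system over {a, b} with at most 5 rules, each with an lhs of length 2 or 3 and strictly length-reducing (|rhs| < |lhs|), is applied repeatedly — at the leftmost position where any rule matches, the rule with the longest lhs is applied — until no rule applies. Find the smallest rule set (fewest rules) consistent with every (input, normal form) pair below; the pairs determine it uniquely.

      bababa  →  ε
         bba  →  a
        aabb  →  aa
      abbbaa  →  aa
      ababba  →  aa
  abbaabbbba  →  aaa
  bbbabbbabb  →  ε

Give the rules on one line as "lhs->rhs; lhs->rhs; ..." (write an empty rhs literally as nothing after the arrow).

ba->; baa->; bb->; bbb->ba

  | bababa => baba => ba => ε
  | bba => a
  | aabb => aa
  | abbbaa => abaaa => aa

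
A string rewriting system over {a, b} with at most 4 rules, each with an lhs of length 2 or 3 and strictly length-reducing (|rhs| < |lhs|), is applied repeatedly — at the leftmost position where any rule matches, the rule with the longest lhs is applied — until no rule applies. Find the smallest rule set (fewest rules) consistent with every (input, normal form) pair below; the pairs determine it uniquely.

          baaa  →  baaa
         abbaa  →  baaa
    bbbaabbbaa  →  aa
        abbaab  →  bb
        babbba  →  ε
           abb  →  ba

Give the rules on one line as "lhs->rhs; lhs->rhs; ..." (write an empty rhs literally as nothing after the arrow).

ab->b; aba->; abb->ba; bba->a

  | baaa
  | abbaa => baaa
  | bbbaabbbaa => baabbbaa => bababaa => bbaa => aa
  | abbaab => baaab => baab => bab => bb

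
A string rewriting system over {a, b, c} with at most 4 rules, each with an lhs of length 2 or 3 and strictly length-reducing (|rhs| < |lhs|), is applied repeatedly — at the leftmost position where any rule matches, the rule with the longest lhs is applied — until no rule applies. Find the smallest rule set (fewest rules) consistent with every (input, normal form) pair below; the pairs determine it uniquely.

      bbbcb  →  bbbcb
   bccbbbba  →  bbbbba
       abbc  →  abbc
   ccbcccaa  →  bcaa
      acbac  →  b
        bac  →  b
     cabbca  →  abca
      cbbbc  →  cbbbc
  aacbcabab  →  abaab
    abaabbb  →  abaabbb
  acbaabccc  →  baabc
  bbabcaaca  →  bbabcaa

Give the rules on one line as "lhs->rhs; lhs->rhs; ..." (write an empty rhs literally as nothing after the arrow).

  | bbbcb
  | bccbbbba => bbbbba
  | abbc
  | ccbcccaa => bcccaa => bcaa

ac->; cab->a; cc->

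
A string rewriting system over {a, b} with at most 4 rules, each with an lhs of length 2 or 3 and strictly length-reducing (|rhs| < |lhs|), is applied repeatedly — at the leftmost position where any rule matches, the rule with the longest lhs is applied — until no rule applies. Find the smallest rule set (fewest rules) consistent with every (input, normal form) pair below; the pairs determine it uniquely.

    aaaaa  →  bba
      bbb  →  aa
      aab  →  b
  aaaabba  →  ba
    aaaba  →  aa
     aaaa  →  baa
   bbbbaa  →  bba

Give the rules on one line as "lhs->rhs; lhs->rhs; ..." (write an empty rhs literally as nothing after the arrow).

aaa->ba; ab->b; aba->bb; bbb->aa

  | aaaaa => baaa => bba
  | bbb => aa
  | aab => ab => b
  | aaaabba => baabba => babba => bbba => aaa => ba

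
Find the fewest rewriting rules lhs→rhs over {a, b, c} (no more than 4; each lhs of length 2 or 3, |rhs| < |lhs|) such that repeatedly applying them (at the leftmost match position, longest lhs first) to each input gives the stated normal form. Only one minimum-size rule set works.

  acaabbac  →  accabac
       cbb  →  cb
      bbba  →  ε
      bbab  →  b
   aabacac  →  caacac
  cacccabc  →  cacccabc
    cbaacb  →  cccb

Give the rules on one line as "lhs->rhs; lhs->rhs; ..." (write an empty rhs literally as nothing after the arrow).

  | acaabbac => accabac
  | cbb => cb
  | bbba => bba => ε
  | bbab => b

aab->ca; baa->c; bb->b; bba->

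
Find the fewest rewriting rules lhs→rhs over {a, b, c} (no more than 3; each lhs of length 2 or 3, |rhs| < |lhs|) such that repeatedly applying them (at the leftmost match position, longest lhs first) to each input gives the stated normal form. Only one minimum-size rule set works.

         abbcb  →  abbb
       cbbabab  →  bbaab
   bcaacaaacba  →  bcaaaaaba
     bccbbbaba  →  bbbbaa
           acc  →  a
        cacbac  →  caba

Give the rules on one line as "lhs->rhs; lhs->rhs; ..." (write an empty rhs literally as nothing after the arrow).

ac->a; bab->ba; cb->b

  | abbcb => abbb
  | cbbabab => bbabab => bbaab
  | bcaacaaacba => bcaaaaacba => bcaaaaaba
  | bccbbbaba => bcbbbaba => bbbbaba => bbbbaa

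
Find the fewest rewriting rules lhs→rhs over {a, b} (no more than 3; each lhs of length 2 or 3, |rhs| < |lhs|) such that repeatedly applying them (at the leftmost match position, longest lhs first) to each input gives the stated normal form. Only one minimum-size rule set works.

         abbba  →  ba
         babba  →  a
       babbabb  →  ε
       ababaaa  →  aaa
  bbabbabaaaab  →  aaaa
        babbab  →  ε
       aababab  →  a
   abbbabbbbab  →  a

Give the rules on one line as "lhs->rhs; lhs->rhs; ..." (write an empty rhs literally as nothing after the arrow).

  | abbba => ba
  | babba => aba => a
  | babbabb => ababb => abb => ε
  | ababaaa => abaaa => aaa

ab->; abb->; bab->a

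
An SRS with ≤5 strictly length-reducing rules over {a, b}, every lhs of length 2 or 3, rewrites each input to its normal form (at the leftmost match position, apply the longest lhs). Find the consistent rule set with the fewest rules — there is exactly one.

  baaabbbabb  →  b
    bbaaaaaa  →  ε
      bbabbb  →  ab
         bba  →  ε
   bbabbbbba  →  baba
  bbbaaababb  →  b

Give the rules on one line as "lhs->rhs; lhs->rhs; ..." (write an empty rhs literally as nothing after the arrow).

aa->; aaa->b; abb->ba; bb->a

  | baaabbbabb => bbbbbabb => abbbabb => bababb => babba => bbaa => aaa => b
  | bbaaaaaa => aaaaaaa => baaaa => bba => aa => ε
  | bbabbb => aabbb => bbb => ab
  | bba => aa => ε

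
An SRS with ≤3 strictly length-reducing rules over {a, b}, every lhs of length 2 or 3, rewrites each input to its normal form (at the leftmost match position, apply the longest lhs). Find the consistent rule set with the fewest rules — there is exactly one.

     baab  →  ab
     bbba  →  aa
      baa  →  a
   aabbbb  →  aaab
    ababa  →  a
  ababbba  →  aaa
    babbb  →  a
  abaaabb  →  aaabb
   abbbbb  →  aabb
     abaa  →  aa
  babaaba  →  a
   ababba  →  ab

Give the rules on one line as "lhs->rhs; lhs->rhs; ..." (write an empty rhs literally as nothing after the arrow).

ba->; bbb->a

  | baab => ab
  | bbba => aa
  | baa => a
  | aabbbb => aaab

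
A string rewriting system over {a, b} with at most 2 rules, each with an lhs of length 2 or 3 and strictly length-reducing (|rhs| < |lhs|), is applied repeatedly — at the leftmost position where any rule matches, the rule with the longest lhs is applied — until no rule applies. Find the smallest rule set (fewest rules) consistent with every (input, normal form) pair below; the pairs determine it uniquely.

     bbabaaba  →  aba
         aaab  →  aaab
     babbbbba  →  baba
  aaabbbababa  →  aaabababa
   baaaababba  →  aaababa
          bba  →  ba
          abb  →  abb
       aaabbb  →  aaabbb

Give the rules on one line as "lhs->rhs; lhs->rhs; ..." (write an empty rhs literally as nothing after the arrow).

  | bbabaaba => babaaba => baaba => aba
  | aaab
  | babbbbba => babbbba => babbba => babba => baba
  | aaabbbababa => aaabbababa => aaabababa

baa->a; bba->ba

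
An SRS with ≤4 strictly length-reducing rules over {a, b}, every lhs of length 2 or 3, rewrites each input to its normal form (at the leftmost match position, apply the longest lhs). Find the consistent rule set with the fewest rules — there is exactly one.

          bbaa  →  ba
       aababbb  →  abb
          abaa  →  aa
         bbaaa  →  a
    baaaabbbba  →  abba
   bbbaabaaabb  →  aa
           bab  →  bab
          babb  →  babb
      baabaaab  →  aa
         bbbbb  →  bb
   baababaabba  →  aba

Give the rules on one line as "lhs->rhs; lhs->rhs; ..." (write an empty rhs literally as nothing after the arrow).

aab->a; baa->a; bbb->

  | bbaa => ba
  | aababbb => aabbb => abb
  | abaa => aa
  | bbaaa => baa => a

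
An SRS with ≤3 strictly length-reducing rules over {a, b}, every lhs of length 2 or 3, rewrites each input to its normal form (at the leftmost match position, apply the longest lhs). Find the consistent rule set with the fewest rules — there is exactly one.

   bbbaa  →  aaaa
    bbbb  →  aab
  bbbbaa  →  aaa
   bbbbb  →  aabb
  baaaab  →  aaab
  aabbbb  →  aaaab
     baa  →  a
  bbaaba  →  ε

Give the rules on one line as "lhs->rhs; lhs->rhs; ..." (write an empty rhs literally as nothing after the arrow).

  | bbbaa => aaaa
  | bbbb => aab
  | bbbbaa => aabaa => aaa
  | bbbbb => aabb

ba->; bbb->aa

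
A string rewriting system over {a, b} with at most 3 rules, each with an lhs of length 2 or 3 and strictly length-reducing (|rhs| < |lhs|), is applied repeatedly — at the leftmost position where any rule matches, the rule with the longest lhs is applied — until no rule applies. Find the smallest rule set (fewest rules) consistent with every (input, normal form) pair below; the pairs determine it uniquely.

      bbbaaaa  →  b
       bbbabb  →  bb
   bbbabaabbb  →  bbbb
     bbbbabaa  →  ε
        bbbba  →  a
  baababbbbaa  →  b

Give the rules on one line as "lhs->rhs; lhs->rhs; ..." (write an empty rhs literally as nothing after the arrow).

  | bbbaaaa => baaaa => baa => b
  | bbbabb => babb => bb
  | bbbabaabbb => babaabbb => baabbb => bbbb
  | bbbbabaa => bbabaa => abaa => aa => ε

aa->; ab->; bba->a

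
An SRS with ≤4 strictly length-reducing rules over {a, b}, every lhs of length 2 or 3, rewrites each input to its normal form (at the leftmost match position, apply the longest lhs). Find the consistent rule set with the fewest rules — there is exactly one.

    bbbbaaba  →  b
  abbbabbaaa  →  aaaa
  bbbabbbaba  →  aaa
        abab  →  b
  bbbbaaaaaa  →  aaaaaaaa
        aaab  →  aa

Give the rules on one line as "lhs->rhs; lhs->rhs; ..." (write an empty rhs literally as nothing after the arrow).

aab->ba; ab->a; ba->b; bba->aa

  | bbbbaaba => bbaaaba => aaaaba => aabaa => baaa => baa => ba => b
  | abbbabbaaa => abbabbaaa => ababbaaa => aabbaaa => babaaa => bbaaa => aaaa
  | bbbabbbaba => baabbbaba => babbbaba => bbbbaba => bbaaba => aaaba => abaa => aaa
  | abab => aab => ba => b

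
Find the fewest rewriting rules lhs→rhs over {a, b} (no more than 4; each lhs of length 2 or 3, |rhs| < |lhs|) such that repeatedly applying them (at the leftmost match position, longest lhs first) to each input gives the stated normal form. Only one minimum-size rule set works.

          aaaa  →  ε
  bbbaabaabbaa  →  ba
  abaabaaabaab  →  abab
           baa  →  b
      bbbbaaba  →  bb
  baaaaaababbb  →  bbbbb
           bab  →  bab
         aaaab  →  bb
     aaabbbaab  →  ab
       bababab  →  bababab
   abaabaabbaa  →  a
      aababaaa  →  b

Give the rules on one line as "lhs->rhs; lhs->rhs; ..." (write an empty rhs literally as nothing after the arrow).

  | aaaa => aa => ε
  | bbbaabaabbaa => bbabaabbaa => bbaabbaa => babbaa => baaa => ba
  | abaabaaabaab => abbbaaabaab => abaaabaab => ababaab => ababbb => abab
  | baa => b

aa->; aab->bb; abb->a; bba->b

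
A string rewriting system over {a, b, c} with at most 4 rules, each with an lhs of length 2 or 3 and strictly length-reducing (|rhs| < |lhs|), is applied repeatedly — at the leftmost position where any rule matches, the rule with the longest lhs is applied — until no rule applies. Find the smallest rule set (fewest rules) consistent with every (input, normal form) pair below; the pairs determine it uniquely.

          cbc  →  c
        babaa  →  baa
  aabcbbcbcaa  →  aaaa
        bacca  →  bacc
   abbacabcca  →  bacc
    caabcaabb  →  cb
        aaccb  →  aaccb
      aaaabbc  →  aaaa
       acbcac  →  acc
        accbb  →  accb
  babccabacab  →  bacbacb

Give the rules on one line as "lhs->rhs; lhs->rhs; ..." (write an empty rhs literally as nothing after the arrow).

  | cbc => c
  | babaa => bbaa => baa
  | aabcbbcbcaa => aabbcbcaa => aabcbcaa => aabcaa => aaaa
  | bacca => bacc

aba->ba; bb->b; bc->; ca->c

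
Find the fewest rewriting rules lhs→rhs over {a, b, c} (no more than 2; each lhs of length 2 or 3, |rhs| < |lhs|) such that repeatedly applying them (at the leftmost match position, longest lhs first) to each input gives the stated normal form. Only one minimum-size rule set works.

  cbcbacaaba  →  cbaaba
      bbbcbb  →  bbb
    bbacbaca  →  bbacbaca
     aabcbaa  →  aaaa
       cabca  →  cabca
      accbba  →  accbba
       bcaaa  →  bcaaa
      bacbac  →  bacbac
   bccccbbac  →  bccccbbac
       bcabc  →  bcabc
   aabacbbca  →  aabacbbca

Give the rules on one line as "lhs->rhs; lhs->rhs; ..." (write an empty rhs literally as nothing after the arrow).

  | cbcbacaaba => cacaaba => cbaaba
  | bbbcbb => bbb
  | bbacbaca
  | aabcbaa => aaaa

bcb->; cac->cb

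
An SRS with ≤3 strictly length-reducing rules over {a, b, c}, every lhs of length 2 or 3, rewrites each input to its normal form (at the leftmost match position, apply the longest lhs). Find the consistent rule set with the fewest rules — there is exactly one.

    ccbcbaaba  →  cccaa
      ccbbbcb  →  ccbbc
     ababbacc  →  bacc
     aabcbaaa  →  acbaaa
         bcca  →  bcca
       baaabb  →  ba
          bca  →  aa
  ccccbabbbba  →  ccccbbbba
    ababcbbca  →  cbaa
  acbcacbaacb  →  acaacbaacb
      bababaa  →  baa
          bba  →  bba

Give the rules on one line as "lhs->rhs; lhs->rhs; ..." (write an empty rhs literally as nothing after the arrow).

ab->; bca->aa; bcb->c

  | ccbcbaaba => cccaaba => cccaa
  | ccbbbcb => ccbbc
  | ababbacc => abbacc => bacc
  | aabcbaaa => acbaaa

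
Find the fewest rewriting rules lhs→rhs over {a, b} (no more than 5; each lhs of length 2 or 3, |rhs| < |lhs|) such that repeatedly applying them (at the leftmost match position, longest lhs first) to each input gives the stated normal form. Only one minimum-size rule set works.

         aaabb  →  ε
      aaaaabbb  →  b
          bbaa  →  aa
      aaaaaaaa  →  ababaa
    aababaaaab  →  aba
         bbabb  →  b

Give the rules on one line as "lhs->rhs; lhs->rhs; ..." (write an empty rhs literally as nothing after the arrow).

  | aaabb => abbb => bb => ε
  | aaaaabbb => abaabbb => ababb => abb => b
  | bbaa => aa
  | aaaaaaaa => abaaaaa => ababaa

aaa->ab; aab->a; abb->b; bb->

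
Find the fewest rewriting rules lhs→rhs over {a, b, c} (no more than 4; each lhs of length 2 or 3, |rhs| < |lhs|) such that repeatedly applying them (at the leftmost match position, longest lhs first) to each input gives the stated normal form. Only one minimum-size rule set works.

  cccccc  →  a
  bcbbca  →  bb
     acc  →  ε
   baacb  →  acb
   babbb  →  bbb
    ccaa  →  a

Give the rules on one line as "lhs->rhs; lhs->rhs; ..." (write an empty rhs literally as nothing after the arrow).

  | cccccc => acccc => aacc => cc => a
  | bcbbca => bbbca => bbba => bb
  | acc => aa => ε
  | baacb => acb

aa->; ba->; bc->b; cc->a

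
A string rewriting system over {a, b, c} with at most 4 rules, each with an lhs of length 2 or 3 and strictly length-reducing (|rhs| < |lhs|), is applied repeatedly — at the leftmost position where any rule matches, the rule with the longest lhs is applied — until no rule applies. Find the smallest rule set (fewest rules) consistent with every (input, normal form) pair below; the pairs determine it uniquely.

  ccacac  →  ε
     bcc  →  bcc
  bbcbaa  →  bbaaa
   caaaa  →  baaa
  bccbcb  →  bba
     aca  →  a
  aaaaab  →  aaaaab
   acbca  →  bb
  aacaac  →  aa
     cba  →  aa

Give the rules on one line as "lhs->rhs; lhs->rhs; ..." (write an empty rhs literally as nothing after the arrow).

ac->; ca->b; cb->a

  | ccacac => cbcac => acac => ac => ε
  | bcc
  | bbcbaa => bbaaa
  | caaaa => baaa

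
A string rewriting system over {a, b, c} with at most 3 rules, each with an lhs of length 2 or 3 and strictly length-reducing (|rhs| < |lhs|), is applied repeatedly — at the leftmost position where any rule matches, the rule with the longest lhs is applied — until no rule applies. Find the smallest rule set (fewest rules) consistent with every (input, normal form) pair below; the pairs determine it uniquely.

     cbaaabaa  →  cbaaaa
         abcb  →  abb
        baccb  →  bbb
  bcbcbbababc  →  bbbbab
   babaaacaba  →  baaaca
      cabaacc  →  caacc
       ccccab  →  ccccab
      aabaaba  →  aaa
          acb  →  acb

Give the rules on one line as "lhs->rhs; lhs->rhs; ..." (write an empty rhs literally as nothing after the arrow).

aba->a; bac->bb; bc->b

  | cbaaabaa => cbaaaa
  | abcb => abb
  | baccb => bbcb => bbb
  | bcbcbbababc => bbcbbababc => bbbbababc => bbbbabc => bbbbab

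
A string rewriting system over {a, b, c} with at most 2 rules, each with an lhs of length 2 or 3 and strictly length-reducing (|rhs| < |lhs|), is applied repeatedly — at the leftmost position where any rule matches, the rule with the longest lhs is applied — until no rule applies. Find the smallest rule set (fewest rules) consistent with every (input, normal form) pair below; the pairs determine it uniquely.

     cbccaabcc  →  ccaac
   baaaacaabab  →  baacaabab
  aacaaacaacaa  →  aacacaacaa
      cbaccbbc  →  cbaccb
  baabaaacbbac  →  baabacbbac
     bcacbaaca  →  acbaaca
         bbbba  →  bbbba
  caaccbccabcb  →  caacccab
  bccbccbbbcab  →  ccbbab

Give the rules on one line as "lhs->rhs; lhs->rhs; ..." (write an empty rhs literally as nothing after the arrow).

  | cbccaabcc => ccaabcc => ccaac
  | baaaacaabab => baacaabab
  | aacaaacaacaa => aacacaacaa
  | cbaccbbc => cbaccb

aaa->a; bc->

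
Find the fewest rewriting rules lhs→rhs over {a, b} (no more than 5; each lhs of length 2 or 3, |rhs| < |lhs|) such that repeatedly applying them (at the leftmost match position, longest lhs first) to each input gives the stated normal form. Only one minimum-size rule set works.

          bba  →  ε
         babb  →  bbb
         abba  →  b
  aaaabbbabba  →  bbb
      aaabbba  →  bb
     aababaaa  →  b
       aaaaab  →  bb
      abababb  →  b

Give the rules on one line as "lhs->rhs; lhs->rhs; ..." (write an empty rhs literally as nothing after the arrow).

aab->bb; ab->; ba->b; bba->ab

  | bba => ab => ε
  | babb => bbb
  | abba => ba => b
  | aaaabbbabba => aabbbbabba => bbbbbabba => bbbabbba => babbbba => bbbbba => bbbab => babb => bbb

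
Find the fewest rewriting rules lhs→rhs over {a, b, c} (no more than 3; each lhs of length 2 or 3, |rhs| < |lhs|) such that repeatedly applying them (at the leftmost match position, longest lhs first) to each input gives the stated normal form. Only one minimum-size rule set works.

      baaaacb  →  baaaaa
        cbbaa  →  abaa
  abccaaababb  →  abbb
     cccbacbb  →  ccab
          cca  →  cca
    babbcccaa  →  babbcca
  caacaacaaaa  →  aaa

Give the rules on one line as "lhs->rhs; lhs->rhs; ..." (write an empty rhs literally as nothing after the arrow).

  | baaaacb => baaaaa
  | cbbaa => abaa
  | abccaaababb => abccbababb => abcbabb => abbb
  | cccbacbb => cccbb => ccab

caa->cb; cb->a; cba->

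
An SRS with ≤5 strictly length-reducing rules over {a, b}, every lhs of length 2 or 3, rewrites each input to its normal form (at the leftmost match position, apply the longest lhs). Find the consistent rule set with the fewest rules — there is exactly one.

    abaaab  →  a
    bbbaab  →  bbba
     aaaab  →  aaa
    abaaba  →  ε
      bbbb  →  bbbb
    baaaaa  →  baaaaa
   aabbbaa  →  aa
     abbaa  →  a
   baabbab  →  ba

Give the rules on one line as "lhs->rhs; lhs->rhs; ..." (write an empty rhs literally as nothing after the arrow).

  | abaaab => aab => a
  | bbbaab => bbba
  | aaaab => aaa
  | abaaba => aba => ε

ab->; aba->; abb->ab; bab->ba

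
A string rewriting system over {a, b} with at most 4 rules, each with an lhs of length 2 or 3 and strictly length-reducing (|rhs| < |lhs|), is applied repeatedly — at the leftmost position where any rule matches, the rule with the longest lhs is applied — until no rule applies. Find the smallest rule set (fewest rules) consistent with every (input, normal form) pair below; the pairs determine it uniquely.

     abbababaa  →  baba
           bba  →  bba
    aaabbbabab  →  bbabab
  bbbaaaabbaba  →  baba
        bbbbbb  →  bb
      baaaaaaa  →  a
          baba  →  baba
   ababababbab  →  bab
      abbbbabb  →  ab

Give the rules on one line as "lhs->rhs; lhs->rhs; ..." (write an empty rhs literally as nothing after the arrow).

aaa->a; abb->b; baa->; bbb->a

  | abbababaa => bababaa => baba
  | bba
  | aaabbbabab => abbbabab => bbabab
  | bbbaaaabbaba => aaaaabbaba => aaabbaba => abbaba => baba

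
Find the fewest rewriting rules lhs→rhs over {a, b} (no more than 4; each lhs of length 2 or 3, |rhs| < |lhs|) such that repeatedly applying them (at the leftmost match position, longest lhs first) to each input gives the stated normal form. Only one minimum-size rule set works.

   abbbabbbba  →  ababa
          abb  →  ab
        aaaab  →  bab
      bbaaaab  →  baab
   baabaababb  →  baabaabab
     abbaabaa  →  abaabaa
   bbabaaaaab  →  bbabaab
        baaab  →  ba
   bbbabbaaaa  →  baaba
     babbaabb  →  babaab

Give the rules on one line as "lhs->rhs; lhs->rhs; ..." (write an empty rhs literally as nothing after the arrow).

aaa->b; abb->ab; bbb->ba

  | abbbabbbba => abbabbbba => ababbbba => ababbba => ababba => ababa
  | abb => ab
  | aaaab => bab
  | bbaaaab => bbbab => baab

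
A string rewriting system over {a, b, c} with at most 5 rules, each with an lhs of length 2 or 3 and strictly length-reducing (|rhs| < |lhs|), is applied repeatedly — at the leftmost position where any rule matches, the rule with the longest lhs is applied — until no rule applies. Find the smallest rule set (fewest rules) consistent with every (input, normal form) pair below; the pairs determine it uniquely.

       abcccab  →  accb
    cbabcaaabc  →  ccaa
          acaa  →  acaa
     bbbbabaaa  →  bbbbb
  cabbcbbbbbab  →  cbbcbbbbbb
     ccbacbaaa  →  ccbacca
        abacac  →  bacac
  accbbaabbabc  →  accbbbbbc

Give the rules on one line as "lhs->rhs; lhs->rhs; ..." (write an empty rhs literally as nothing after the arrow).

  | abcccab => accab => accb
  | cbabcaaabc => cbaaaabc => ccaabc => ccaa
  | acaa
  | bbbbabaaa => bbbbbaaa => bbbbbaa => bbbbba => bbbbb

ab->b; abc->a; baa->c; bba->bb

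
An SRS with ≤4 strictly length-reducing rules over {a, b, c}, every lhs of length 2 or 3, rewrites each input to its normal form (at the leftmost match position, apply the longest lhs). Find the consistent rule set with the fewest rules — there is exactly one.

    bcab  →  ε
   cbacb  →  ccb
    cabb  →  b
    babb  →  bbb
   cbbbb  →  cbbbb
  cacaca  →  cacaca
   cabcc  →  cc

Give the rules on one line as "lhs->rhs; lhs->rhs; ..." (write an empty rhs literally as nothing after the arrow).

ba->b; bc->c; cab->

  | bcab => cab => ε
  | cbacb => cbcb => ccb
  | cabb => b
  | babb => bbb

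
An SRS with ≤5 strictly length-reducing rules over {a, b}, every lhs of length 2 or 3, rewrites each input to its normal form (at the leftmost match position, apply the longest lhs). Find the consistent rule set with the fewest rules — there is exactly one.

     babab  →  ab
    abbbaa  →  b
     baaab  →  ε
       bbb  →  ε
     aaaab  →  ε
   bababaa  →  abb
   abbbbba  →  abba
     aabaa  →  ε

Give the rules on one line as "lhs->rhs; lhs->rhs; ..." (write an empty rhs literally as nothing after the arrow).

aa->b; aaa->b; bab->; bbb->

  | babab => ab
  | abbbaa => aaa => b
  | baaab => bbb => ε
  | bbb => ε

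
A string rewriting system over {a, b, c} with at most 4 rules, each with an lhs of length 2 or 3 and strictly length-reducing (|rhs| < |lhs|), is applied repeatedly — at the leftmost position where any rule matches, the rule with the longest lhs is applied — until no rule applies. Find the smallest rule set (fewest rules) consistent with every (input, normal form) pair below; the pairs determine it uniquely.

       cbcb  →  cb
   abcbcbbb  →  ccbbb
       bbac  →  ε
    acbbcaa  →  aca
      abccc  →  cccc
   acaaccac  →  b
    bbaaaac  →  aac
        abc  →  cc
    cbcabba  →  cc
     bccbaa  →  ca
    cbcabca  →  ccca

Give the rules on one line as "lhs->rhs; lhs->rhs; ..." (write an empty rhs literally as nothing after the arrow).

ab->c; acc->bb; ba->; bc->

  | cbcb => cb
  | abcbcbbb => ccbcbbb => ccbbb
  | bbac => bc => ε
  | acbbcaa => acbaa => aca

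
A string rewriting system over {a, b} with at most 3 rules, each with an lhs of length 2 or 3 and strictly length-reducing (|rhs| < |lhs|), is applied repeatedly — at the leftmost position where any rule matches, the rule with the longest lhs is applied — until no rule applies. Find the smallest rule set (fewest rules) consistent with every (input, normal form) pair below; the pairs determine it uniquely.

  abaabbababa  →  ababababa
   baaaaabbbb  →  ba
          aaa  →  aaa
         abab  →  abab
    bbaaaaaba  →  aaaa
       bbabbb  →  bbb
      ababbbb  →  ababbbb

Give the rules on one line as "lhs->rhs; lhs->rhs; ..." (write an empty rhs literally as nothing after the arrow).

aab->a; bba->

  | abaabbababa => ababababa
  | baaaaabbbb => baaaabbb => baaabb => baab => ba
  | aaa
  | abab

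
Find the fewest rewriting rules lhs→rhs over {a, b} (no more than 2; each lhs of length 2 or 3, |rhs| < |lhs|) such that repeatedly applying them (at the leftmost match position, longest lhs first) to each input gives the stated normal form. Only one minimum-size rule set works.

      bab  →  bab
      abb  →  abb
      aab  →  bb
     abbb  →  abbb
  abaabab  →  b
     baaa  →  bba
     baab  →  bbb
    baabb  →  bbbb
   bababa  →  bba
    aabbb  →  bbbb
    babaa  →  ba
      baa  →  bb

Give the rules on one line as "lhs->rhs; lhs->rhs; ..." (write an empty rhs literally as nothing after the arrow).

  | bab
  | abb
  | aab => bb
  | abbb

aa->b; aba->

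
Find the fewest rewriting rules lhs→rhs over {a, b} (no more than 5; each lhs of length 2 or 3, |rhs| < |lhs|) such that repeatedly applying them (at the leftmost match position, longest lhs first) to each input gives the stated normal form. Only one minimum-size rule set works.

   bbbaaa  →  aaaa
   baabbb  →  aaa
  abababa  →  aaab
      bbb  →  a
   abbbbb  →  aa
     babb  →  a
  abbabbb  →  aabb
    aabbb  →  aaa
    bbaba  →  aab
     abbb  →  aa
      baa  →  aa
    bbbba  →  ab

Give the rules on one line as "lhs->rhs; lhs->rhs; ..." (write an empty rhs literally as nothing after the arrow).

ba->a; bab->bb; bba->ab; bbb->ba

  | bbbaaa => baaaa => aaaa
  | baabbb => aabbb => aaba => aaa
  | abababa => abbaba => aabba => aaab
  | bbb => ba => a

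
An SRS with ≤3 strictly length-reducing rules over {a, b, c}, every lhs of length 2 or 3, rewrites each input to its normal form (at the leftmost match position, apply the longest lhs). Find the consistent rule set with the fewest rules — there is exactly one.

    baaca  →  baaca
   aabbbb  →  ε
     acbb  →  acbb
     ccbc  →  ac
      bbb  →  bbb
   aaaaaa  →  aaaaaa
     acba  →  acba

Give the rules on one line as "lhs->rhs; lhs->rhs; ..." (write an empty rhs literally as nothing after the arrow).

abb->; ccb->a

  | baaca
  | aabbbb => abb => ε
  | acbb
  | ccbc => ac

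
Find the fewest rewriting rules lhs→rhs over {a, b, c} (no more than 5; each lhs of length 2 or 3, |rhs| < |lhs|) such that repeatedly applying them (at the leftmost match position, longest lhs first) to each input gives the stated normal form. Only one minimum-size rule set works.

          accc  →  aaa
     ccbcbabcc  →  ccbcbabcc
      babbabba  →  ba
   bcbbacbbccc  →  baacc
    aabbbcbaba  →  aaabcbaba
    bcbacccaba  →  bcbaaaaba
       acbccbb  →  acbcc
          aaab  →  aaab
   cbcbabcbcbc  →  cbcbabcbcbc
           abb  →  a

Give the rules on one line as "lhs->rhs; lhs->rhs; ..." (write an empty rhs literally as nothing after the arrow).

bb->; bba->; bbb->ab; ccc->aa

  | accc => aaa
  | ccbcbabcc
  | babbabba => babba => ba
  | bcbbacbbccc => bccbbccc => bccccc => baacc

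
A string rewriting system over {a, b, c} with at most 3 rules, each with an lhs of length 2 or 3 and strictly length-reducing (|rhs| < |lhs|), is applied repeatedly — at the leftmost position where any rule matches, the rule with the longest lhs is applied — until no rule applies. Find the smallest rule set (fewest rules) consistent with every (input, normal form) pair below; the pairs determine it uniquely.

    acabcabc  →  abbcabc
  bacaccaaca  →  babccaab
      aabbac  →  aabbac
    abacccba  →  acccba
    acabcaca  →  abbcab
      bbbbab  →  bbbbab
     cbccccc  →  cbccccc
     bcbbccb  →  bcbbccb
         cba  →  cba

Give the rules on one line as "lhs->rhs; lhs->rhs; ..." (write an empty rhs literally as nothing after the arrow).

aba->a; aca->ab

  | acabcabc => abbcabc
  | bacaccaaca => babccaaca => babccaab
  | aabbac
  | abacccba => acccba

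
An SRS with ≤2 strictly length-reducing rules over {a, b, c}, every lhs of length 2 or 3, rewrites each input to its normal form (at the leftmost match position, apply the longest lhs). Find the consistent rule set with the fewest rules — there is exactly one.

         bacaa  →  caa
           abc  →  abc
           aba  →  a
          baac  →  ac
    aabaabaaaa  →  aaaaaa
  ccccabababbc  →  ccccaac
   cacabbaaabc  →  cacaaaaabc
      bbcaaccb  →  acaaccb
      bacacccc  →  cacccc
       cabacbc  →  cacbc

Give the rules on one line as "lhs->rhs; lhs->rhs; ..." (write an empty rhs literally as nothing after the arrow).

  | bacaa => caa
  | abc
  | aba => a
  | baac => ac

ba->; bb->a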